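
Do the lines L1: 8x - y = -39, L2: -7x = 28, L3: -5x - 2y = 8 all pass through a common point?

Intersecting L1 and L2: solving the 2×2 system gives (x, y) = (-4, 7).
Substitute into L3: (-5)(-4) + (-2)(7) = 6.
But L3 requires 8 ≠ 6, so the three lines have no common point.

No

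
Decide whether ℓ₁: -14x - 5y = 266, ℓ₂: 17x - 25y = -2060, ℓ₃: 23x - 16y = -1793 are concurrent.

No

Intersecting ℓ₁ and ℓ₂: solving the 2×2 system gives (x, y) = (-1130/29, 8106/145).
Substitute into ℓ₃: (23)(-1130/29) + (-16)(8106/145) = -259646/145.
But ℓ₃ requires -1793 ≠ -259646/145, so the three lines have no common point.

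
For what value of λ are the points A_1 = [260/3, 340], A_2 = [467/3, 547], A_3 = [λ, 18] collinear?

-62/3

Collinearity: (A_3 − A_1) must be parallel to (A_2 − A_1) = (69, 207).
Cross-multiplying the components: (λ − 260/3)·(207) = (-322)·(69).
Solving gives λ = -62/3.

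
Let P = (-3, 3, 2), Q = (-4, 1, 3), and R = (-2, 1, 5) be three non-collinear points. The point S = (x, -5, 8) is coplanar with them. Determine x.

-5

A normal to the plane is n = PQ × PR = (-4, 4, 4).
S lies in the plane iff n · PS = 0.
This gives (-4)x + (-20) = 0, so x = -5.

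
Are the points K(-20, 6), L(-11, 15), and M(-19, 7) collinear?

Yes

KL = (9, 9), KM = (1, 1).
det[KL; KM] = (9)(1) − (9)(1) = 0.
The determinant is zero, so the points are collinear.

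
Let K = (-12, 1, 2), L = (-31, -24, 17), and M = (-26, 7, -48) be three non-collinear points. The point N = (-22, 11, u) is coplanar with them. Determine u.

The plane through K, L, M has equation 1160x − 1160y − 464z = -16008.
Substituting N: (-464)u + (-38280) = -16008, so u = -48.

-48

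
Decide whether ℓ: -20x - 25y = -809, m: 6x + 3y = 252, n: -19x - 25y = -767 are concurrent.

No

Lines aᵢx + bᵢy = cᵢ with pairwise distinct directions are concurrent exactly when det[aᵢ bᵢ cᵢ] = 0.
Here the determinant is -93.
Nonzero, so no common point exists.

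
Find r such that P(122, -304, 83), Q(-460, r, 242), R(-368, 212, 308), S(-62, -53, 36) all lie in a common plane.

Normal to plane PRS: n = (-80727, -64430, -28046); plane equation n·X = 7410208.
Requiring n·Q = 7410208: (-64430)r + (30347288) = 7410208.
So r = 356.

356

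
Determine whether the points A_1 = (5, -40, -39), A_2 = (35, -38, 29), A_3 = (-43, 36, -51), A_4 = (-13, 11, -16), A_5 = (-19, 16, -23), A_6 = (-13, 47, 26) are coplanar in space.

The plane through A_1, A_2, A_3 has normal n = A_1A_2 × A_1A_3 = (-5192, -2904, 2376) and equation n·P = -2464.
Checking the remaining points: n·A_4 = -2464, n·A_5 = -2464, n·A_6 = -7216.
Since n·A_6 = -7216 ≠ -2464, A_6 is off the plane and the points are not all coplanar.

No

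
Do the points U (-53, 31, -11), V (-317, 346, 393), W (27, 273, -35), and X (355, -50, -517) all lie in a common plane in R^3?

Yes

With U as base: UV = (-264, 315, 404), UW = (80, 242, -24), UX = (408, -81, -506).
UW × UX = (-124396, 30688, -105216).
UV · (UW × UX) = 0.
The scalar triple product vanishes, so the four points are coplanar.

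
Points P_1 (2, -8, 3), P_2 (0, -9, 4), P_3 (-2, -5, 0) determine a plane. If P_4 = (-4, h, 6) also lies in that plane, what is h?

Coplanarity requires P_1P_2 · (P_1P_3 × P_1P_4) = 0.
P_1P_2 = (-2, -1, 1), P_1P_3 = (-4, 3, -3); the triple product is linear in h with coefficient -10 and constant term -110.
Setting it to zero: h = -11.

-11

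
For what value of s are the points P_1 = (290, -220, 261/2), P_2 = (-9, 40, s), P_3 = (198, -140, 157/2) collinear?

Direction P_1P_3 = (-92, 80, -52). From the x-coordinate of P_2, the parameter along the line is τ = (-9 − 290)/(-92) = 13/4.
Then s = 261/2 + 13/4·(-52) = -77/2.

-77/2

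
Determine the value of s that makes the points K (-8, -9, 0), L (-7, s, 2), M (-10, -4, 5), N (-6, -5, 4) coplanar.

Normal to plane KMN: n = (0, 18, -18); plane equation n·P = -162.
Requiring n·L = -162: (18)s + (-36) = -162.
So s = -7.

-7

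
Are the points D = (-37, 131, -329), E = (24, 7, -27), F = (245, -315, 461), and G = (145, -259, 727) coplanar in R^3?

No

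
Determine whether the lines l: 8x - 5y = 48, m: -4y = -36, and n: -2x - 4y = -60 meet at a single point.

No

Intersecting l and m: solving the 2×2 system gives (x, y) = (93/8, 9).
Substitute into n: (-2)(93/8) + (-4)(9) = -237/4.
But n requires -60 ≠ -237/4, so the three lines have no common point.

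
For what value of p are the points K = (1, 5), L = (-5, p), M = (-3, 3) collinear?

2

Collinearity: (L − K) must be parallel to (M − K) = (-4, -2).
Cross-multiplying the components: (p − 5)·(-4) = (-6)·(-2).
Solving gives p = 2.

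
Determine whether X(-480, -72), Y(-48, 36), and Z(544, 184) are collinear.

Yes

XY = (432, 108), XZ = (1024, 256).
Twice the signed area of △XYZ is (432)(256) − (108)(1024) = 0.
The triangle is degenerate (zero area), so the points are collinear.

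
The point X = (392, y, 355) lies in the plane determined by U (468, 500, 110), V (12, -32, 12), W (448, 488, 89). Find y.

234

The plane through U, V, W has equation 9996x − 7616y − 5168z = 301648.
Substituting X: (-7616)y + (2083792) = 301648, so y = 234.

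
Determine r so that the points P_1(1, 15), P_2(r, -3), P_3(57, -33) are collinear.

22

The three points are collinear iff det[P_1P_2; P_1P_3] = 0.
This determinant is linear in r: (-48)r + (1056) = 0, so r = 22.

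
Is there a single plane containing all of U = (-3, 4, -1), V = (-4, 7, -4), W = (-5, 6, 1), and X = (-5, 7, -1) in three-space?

Yes

A normal to the plane through U, V, W is n = UV × UW = (12, 8, 4).
The plane has equation n·P = -8. For X: n·X = -8.
Equal, so X lies in the plane and all four are coplanar.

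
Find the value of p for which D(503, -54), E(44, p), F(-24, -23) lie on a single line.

-27

The three points are collinear iff det[DE; DF] = 0.
This determinant is linear in p: (527)p + (14229) = 0, so p = -27.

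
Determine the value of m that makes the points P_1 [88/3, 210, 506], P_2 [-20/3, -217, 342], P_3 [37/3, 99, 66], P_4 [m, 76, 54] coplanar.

31/3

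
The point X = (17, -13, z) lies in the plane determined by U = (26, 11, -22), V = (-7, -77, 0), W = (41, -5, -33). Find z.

-16

The plane through U, V, W has equation 1320x − 33y + 1848z = -6699.
Substituting X: (1848)z + (22869) = -6699, so z = -16.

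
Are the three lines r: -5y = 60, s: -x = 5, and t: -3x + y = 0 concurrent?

Intersecting r and s: solving the 2×2 system gives (x, y) = (-5, -12).
Substitute into t: (-3)(-5) + (1)(-12) = 3.
But t requires 0 ≠ 3, so the three lines have no common point.

No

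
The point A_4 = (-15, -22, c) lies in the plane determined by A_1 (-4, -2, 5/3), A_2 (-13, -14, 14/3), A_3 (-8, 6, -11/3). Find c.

The plane through A_1, A_2, A_3 has equation 40x − 60y − 120z = -240.
Substituting A_4: (-120)c + (720) = -240, so c = 8.

8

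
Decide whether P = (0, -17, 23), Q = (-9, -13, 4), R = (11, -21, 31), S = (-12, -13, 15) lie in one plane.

No

The four points are coplanar iff the 3×3 determinant with rows PQ, PR, PS is zero.
Rows: (-9, 4, -19), (11, -4, 8), (-12, 4, -8).
Expanding along the first row: (-9)(0) − (4)(8) + (-19)(-4) = 44.
Nonzero ⇒ not coplanar.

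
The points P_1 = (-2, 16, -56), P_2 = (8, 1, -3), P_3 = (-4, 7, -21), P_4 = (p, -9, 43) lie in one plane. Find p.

-12

Normal to plane P_1P_2P_3: n = (-48, -456, -120); plane equation n·P = -480.
Requiring n·P_4 = -480: (-48)p + (-1056) = -480.
So p = -12.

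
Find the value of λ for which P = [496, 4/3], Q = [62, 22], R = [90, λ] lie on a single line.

The three points are collinear iff det[PQ; PR] = 0.
This determinant is linear in λ: (-434)λ + (26908/3) = 0, so λ = 62/3.

62/3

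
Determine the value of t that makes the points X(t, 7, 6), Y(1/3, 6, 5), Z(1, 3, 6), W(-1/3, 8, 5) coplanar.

-1/3

Coplanarity ⇔ det[XY; XZ; XW] = 0.
Expanding, this is linear in t: (2)t + (2/3) = 0.
So t = -1/3.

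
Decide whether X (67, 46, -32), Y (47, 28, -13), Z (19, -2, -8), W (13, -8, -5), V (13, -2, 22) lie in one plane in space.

Yes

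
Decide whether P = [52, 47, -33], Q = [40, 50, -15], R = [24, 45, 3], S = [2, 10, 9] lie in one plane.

Yes

With P as base: PQ = (-12, 3, 18), PR = (-28, -2, 36), PS = (-50, -37, 42).
PR × PS = (1248, -624, 936).
PQ · (PR × PS) = 0.
The scalar triple product vanishes, so the four points are coplanar.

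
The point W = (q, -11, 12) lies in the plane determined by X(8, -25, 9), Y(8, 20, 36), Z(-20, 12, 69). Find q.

The plane through X, Y, Z has equation 1701x − 756y + 1260z = 43848.
Substituting W: (1701)q + (23436) = 43848, so q = 12.

12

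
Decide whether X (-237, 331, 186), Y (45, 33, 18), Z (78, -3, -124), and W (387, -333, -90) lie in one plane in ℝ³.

No

The four points are coplanar iff the 3×3 determinant with rows XY, XZ, XW is zero.
Rows: (282, -298, -168), (315, -334, -310), (624, -664, -276).
Expanding along the first row: (282)(-113656) − (-298)(106500) + (-168)(-744) = -189000.
Nonzero ⇒ not coplanar.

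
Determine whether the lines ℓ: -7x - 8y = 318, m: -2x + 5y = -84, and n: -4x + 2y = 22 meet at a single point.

Intersecting ℓ and m: solving the 2×2 system gives (x, y) = (-18, -24).
Substitute into n: (-4)(-18) + (2)(-24) = 24.
But n requires 22 ≠ 24, so the three lines have no common point.

No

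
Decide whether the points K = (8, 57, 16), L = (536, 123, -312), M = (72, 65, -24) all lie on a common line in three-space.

No

KL = (528, 66, -328), KM = (64, 8, -40).
KL × KM = (-16, 128, 0).
The cross product is nonzero, so the points do not lie on one line.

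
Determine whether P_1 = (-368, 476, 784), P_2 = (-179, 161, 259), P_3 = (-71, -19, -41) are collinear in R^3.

Yes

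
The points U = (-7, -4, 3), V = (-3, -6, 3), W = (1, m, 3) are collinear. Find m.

Direction UV = (4, -2, 0). From the x-coordinate of W, the parameter along the line is τ = (1 − (-7))/4 = 2.
Then m = (-4) + 2·(-2) = -8.

-8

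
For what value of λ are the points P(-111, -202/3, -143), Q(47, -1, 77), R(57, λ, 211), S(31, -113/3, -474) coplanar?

10

Coplanarity ⇔ det[PQ; PR; PS] = 0.
Expanding, this is linear in λ: (-83538)λ + (835380) = 0.
So λ = 10.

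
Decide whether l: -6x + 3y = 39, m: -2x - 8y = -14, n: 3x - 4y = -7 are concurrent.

No

The three lines meet at one point iff the augmented coefficient matrix [aᵢ bᵢ cᵢ] has rank < 3, i.e. its determinant vanishes.
Here the determinant is 1080.
Nonzero, so no common point exists.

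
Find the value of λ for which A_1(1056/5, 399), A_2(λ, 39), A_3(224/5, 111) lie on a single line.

The three points are collinear iff det[A_1A_2; A_1A_3] = 0.
This determinant is linear in λ: (-288)λ + (4608/5) = 0, so λ = 16/5.

16/5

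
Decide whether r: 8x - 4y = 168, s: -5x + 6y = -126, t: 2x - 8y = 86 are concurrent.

Intersecting r and s: solving the 2×2 system gives (x, y) = (18, -6).
Substitute into t: (2)(18) + (-8)(-6) = 84.
But t requires 86 ≠ 84, so the three lines have no common point.

No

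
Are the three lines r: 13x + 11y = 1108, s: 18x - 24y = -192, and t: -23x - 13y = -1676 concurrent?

Intersecting r and s: solving the 2×2 system gives (x, y) = (48, 44).
Substitute into t: (-23)(48) + (-13)(44) = -1676.
This equals -1676, so (48, 44) lies on all three lines and they are concurrent.

Yes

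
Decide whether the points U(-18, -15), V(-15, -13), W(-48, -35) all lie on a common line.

UV = (3, 2), UW = (-30, -20).
Checking proportionality: UW = -10·UV, so the vectors are parallel and the points are collinear.

Yes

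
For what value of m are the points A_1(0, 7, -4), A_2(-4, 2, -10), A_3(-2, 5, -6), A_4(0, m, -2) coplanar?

8

Coplanarity ⇔ det[A_1A_2; A_1A_3; A_1A_4] = 0.
Expanding, this is linear in m: (4)m + (-32) = 0.
So m = 8.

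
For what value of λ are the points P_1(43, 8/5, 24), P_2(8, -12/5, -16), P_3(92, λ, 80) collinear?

Direction P_1P_2 = (-35, -4, -40). From the x-coordinate of P_3, the parameter along the line is τ = (92 − 43)/(-35) = -7/5.
Then λ = 8/5 + (-7/5)·(-4) = 36/5.

36/5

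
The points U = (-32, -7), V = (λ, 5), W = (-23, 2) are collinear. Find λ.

-20

The three points are collinear iff det[UV; UW] = 0.
This determinant is linear in λ: (9)λ + (180) = 0, so λ = -20.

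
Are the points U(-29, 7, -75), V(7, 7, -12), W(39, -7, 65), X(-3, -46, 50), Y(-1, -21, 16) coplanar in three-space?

The plane through U, V, W has normal n = UV × UW = (882, -756, -504) and equation n·P = 6930.
Checking the remaining points: n·X = 6930, n·Y = 6930.
All equal 6930, so all 5 points lie in one plane.

Yes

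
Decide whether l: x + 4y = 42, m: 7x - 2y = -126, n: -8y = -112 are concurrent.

Lines aᵢx + bᵢy = cᵢ with pairwise distinct directions are concurrent exactly when det[aᵢ bᵢ cᵢ] = 0.
Here the determinant is 0.
It vanishes, so the lines are concurrent at (-14, 14).

Yes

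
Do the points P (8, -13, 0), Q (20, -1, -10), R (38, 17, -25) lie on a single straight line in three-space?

Yes

PQ = (12, 12, -10), PR = (30, 30, -25).
PQ × PR = (0, 0, 0).
The cross product vanishes, so the three points are collinear.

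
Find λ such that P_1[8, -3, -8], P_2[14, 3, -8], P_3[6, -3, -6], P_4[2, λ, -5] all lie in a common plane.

-6

Normal to plane P_1P_2P_3: n = (12, -12, 12); plane equation n·P = 36.
Requiring n·P_4 = 36: (-12)λ + (-36) = 36.
So λ = -6.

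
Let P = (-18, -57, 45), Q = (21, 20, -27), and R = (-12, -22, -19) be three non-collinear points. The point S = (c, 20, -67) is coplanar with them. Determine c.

6

Coplanarity requires PQ · (PR × PS) = 0.
PQ = (39, 77, -72), PR = (6, 35, -64); the triple product is linear in c with coefficient -2408 and constant term 14448.
Setting it to zero: c = 6.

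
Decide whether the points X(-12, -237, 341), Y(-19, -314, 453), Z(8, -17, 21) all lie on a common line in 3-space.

Yes

XY = (-7, -77, 112), XZ = (20, 220, -320).
Each component of XZ is -20/7 times the corresponding component of XY, so XZ = -20/7·XY and the points are collinear.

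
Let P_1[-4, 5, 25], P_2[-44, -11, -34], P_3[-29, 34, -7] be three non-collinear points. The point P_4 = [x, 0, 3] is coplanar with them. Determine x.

Coplanarity requires P_1P_2 · (P_1P_3 × P_1P_4) = 0.
P_1P_2 = (-40, -16, -59), P_1P_3 = (-25, 29, -32); the triple product is linear in x with coefficient 2223 and constant term 42237.
Setting it to zero: x = -19.

-19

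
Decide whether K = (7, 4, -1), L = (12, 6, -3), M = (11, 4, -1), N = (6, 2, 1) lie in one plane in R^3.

With K as base: KL = (5, 2, -2), KM = (4, 0, 0), KN = (-1, -2, 2).
KM × KN = (0, -8, -8).
KL · (KM × KN) = 0.
The scalar triple product vanishes, so the four points are coplanar.

Yes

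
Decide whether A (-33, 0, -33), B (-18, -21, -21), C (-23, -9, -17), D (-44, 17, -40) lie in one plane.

No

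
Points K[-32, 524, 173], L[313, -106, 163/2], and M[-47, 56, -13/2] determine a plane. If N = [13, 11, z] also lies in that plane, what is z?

3/2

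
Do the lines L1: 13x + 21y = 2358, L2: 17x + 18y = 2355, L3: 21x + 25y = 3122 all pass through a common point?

Intersecting L1 and L2: solving the 2×2 system gives (x, y) = (57, 77).
Substitute into L3: (21)(57) + (25)(77) = 3122.
This equals 3122, so (57, 77) lies on all three lines and they are concurrent.

Yes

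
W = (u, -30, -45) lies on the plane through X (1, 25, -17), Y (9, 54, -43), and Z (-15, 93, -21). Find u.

The plane through X, Y, Z has equation 1652x + 448y + 1008z = -4284.
Substituting W: (1652)u + (-58800) = -4284, so u = 33.

33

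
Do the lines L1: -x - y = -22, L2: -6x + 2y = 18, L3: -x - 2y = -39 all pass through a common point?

No

Intersecting L1 and L2: solving the 2×2 system gives (x, y) = (13/4, 75/4).
Substitute into L3: (-1)(13/4) + (-2)(75/4) = -163/4.
But L3 requires -39 ≠ -163/4, so the three lines have no common point.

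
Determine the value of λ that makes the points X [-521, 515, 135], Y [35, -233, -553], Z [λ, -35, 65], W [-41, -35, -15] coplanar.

-25

Coplanarity ⇔ det[XY; XZ; XW] = 0.
Expanding, this is linear in λ: (266200)λ + (6655000) = 0.
So λ = -25.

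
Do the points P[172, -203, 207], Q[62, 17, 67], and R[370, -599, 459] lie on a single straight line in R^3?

Yes

PQ = (-110, 220, -140), PR = (198, -396, 252).
PQ × PR = (0, 0, 0).
The cross product vanishes, so the three points are collinear.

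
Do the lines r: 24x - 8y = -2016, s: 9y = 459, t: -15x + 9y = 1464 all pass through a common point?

Lines aᵢx + bᵢy = cᵢ with pairwise distinct directions are concurrent exactly when det[aᵢ bᵢ cᵢ] = 0.
Here the determinant is 0.
It vanishes, so the lines are concurrent at (-67, 51).

Yes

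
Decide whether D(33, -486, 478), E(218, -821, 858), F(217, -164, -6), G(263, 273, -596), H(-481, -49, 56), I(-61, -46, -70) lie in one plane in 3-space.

No

The plane through D, E, F has normal n = DE × DF = (39780, 159460, 121210) and equation n·P = -18246440.
Checking the remaining points: n·G = -18246440, n·H = -20159960, n·I = -18246440.
Since n·H = -20159960 ≠ -18246440, H is off the plane and the points are not all coplanar.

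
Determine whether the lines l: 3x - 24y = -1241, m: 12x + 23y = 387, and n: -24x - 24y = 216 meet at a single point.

No

Intersecting l and m: solving the 2×2 system gives (x, y) = (-19255/357, 5351/119).
Substitute into n: (-24)(-19255/357) + (-24)(5351/119) = 25616/119.
But n requires 216 ≠ 25616/119, so the three lines have no common point.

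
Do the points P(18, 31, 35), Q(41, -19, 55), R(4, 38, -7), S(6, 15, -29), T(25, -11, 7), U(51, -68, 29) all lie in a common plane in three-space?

The plane through P, Q, R has normal n = PQ × PR = (1960, 686, -539) and equation n·X = 37681.
Checking the remaining points: n·S = 37681, n·T = 37681, n·U = 37681.
All equal 37681, so all 6 points lie in one plane.

Yes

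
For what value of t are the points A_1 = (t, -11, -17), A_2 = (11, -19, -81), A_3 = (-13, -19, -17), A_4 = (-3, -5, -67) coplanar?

The points are coplanar iff A_1A_2 · (A_1A_3 × A_1A_4) = 0.
Expanding, this is linear in t: (896)t + (16128) = 0.
So t = -18.

-18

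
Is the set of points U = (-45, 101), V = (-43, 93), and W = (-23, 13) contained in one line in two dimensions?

Yes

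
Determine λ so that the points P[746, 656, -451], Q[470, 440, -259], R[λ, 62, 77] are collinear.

-13

Direction PQ = (-276, -216, 192). From the y-coordinate of R, the parameter along the line is τ = (62 − 656)/(-216) = 11/4.
Then λ = 746 + 11/4·(-276) = -13.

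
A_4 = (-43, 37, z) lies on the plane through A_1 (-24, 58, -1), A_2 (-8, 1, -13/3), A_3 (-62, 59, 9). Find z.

A normal to the plane is n = A_1A_2 × A_1A_3 = (-1700/3, -100/3, -2150).
A_4 lies in the plane iff n · A_1A_4 = 0.
This gives (-2150)z + (27950/3) = 0, so z = 13/3.

13/3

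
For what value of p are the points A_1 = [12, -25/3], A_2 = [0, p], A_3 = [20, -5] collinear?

Collinearity: (A_2 − A_1) must be parallel to (A_3 − A_1) = (8, 10/3).
Cross-multiplying the components: (p − (-25/3))·(8) = (-12)·(10/3).
Solving gives p = -40/3.

-40/3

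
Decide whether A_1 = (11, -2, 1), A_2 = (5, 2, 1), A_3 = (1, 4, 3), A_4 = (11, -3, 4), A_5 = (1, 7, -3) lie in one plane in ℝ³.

No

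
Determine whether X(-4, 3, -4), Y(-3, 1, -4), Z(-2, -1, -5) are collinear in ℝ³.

No

XY = (1, -2, 0), XZ = (2, -4, -1).
XY × XZ = (2, 1, 0).
The cross product is nonzero, so the points do not lie on one line.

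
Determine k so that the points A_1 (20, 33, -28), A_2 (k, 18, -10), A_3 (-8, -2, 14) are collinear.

8

Collinearity requires A_1A_2 × A_1A_3 = 0; each component is linear in k.
The y-component gives (-42)k + (336) = 0, so k = 8.
The remaining components then also vanish.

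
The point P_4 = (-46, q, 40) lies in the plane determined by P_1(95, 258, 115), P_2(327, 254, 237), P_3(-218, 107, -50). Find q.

-69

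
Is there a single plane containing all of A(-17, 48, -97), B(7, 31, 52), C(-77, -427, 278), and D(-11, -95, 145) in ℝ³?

No

With A as base: AB = (24, -17, 149), AC = (-60, -475, 375), AD = (6, -143, 242).
AC × AD = (-61325, 16770, 11430).
AB · (AC × AD) = -53820.
Since -53820 ≠ 0, the four points are not coplanar.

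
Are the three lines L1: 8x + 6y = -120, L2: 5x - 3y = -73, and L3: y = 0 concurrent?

No

Intersecting L1 and L2: solving the 2×2 system gives (x, y) = (-133/9, -8/27).
Substitute into L3: (0)(-133/9) + (1)(-8/27) = -8/27.
But L3 requires 0 ≠ -8/27, so the three lines have no common point.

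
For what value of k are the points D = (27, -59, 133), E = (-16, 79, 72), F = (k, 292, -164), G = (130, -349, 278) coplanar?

-189

Normal to plane DEG: n = (2320, -48, -1744); plane equation n·P = -166480.
Requiring n·F = -166480: (2320)k + (272000) = -166480.
So k = -189.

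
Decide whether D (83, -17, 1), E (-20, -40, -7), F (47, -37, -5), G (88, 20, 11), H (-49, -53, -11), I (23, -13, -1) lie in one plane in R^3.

No

The plane through D, E, F has normal n = DE × DF = (-22, -330, 1232) and equation n·P = 5016.
Checking the remaining points: n·G = 5016, n·H = 5016, n·I = 2552.
Since n·I = 2552 ≠ 5016, I is off the plane and the points are not all coplanar.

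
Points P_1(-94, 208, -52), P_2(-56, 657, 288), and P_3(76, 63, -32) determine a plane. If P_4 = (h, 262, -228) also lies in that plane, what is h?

-394

The plane through P_1, P_2, P_3 has equation 58280x + 57040y − 81840z = 10641680.
Substituting P_4: (58280)h + (33604000) = 10641680, so h = -394.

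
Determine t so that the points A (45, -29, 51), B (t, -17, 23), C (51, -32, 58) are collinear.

21

Direction AC = (6, -3, 7). From the y-coordinate of B, the parameter along the line is τ = (-17 − (-29))/(-3) = -4.
Then t = 45 + (-4)·(6) = 21.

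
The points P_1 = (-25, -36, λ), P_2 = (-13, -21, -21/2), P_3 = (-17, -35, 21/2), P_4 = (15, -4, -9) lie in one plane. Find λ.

3

The points are coplanar iff P_1P_2 · (P_1P_3 × P_1P_4) = 0.
Expanding, this is linear in λ: (-324)λ + (972) = 0.
So λ = 3.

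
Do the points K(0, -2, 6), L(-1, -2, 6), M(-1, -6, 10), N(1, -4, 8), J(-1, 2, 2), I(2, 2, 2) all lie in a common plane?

Yes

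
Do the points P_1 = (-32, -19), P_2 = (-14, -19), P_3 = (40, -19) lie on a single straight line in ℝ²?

Yes

P_1P_2 = (18, 0), P_1P_3 = (72, 0).
Twice the signed area of △P_1P_2P_3 is (18)(0) − (0)(72) = 0.
The triangle is degenerate (zero area), so the points are collinear.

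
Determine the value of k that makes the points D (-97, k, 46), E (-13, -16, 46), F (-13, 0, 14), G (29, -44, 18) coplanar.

Coplanarity ⇔ det[DE; DF; DG] = 0.
Expanding, this is linear in k: (1344)k + (-91392) = 0.
So k = 68.

68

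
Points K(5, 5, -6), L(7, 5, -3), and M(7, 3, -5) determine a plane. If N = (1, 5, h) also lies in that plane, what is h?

A normal to the plane is n = KL × KM = (6, 4, -4).
N lies in the plane iff n · KN = 0.
This gives (-4)h + (-48) = 0, so h = -12.

-12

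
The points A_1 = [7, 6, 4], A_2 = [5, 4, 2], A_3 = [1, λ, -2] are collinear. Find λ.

Collinearity requires A_1A_2 × A_1A_3 = 0; each component is linear in λ.
The x-component gives (2)λ + (0) = 0, so λ = 0.
The remaining components then also vanish.

0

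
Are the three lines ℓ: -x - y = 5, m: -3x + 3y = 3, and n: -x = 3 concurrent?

Intersecting ℓ and m: solving the 2×2 system gives (x, y) = (-3, -2).
Substitute into n: (-1)(-3) + (0)(-2) = 3.
This equals 3, so (-3, -2) lies on all three lines and they are concurrent.

Yes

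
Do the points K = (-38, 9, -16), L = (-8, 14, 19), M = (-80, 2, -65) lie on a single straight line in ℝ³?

KL = (30, 5, 35), KM = (-42, -7, -49).
KL × KM = (0, 0, 0).
The cross product vanishes, so the three points are collinear.

Yes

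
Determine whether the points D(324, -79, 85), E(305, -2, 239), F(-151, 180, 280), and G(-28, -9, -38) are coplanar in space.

With D as base: DE = (-19, 77, 154), DF = (-475, 259, 195), DG = (-352, 70, -123).
DF × DG = (-45507, -127065, 57918).
DE · (DF × DG) = 0.
The scalar triple product vanishes, so the four points are coplanar.

Yes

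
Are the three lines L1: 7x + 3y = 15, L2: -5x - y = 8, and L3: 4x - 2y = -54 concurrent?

The three lines meet at one point iff the augmented coefficient matrix [aᵢ bᵢ cᵢ] has rank < 3, i.e. its determinant vanishes.
Here the determinant is -14.
Nonzero, so no common point exists.

No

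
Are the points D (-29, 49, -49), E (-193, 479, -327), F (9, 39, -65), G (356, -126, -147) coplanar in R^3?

With D as base: DE = (-164, 430, -278), DF = (38, -10, -16), DG = (385, -175, -98).
DF × DG = (-1820, -2436, -2800).
DE · (DF × DG) = 29400.
Since 29400 ≠ 0, the four points are not coplanar.

No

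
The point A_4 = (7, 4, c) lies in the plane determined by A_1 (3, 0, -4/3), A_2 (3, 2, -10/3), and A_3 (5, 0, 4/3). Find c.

0

A normal to the plane is n = A_1A_2 × A_1A_3 = (16/3, -4, -4).
A_4 lies in the plane iff n · A_1A_4 = 0.
This gives (-4)c + (0) = 0, so c = 0.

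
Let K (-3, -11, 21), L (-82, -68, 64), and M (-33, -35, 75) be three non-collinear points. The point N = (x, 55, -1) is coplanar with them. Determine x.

91

A normal to the plane is n = KL × KM = (-2046, 2976, 186).
N lies in the plane iff n · KN = 0.
This gives (-2046)x + (186186) = 0, so x = 91.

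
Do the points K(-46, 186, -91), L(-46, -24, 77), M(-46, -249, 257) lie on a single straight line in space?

Yes

KL = (0, -210, 168), KM = (0, -435, 348).
KL × KM = (0, 0, 0).
The cross product vanishes, so the three points are collinear.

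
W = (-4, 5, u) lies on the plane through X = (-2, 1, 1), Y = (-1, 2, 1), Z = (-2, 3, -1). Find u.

-5

The plane through X, Y, Z has equation −2x + 2y + 2z = 8.
Substituting W: (2)u + (18) = 8, so u = -5.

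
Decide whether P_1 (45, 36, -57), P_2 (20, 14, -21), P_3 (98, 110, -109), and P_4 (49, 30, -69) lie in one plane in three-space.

With P_1 as base: P_1P_2 = (-25, -22, 36), P_1P_3 = (53, 74, -52), P_1P_4 = (4, -6, -12).
P_1P_3 × P_1P_4 = (-1200, 428, -614).
P_1P_2 · (P_1P_3 × P_1P_4) = -1520.
Since -1520 ≠ 0, the four points are not coplanar.

No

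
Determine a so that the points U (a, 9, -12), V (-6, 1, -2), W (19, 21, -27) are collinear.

Collinearity requires UV × UW = 0; each component is linear in a.
The y-component gives (-25)a + (100) = 0, so a = 4.
The remaining components then also vanish.

4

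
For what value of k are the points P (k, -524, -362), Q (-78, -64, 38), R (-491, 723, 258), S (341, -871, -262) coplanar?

Coplanarity ⇔ det[PQ; PR; PS] = 0.
Expanding, this is linear in k: (58560)k + (-8608320) = 0.
So k = 147.

147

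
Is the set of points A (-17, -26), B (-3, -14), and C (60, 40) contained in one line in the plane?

Yes

AB = (14, 12), AC = (77, 66).
Checking proportionality: AC = 11/2·AB, so the vectors are parallel and the points are collinear.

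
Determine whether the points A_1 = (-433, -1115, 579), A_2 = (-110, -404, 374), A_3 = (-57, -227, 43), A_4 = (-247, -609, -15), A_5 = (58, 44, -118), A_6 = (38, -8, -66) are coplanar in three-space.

Yes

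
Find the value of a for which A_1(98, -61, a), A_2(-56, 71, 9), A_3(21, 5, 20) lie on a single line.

31

Collinearity requires A_1A_2 × A_1A_3 = 0; each component is linear in a.
The x-component gives (-66)a + (2046) = 0, so a = 31.
The remaining components then also vanish.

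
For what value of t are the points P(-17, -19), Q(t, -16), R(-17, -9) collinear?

-17

Collinearity: (Q − P) must be parallel to (R − P) = (0, 10).
Cross-multiplying the components: (t − (-17))·(10) = (3)·(0).
Solving gives t = -17.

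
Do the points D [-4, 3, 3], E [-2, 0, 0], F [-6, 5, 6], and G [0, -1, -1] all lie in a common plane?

No

The four points are coplanar iff the 3×3 determinant with rows DE, DF, DG is zero.
Rows: (2, -3, -3), (-2, 2, 3), (4, -4, -4).
Expanding along the first row: (2)(4) − (-3)(-4) + (-3)(0) = -4.
Nonzero ⇒ not coplanar.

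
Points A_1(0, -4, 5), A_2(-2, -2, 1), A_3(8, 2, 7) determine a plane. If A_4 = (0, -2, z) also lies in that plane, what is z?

3

Coplanarity requires A_1A_2 · (A_1A_3 × A_1A_4) = 0.
A_1A_2 = (-2, 2, -4), A_1A_3 = (8, 6, 2); the triple product is linear in z with coefficient -28 and constant term 84.
Setting it to zero: z = 3.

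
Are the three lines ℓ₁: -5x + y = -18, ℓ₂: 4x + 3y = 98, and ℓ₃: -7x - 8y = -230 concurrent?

No

Intersecting ℓ₁ and ℓ₂: solving the 2×2 system gives (x, y) = (8, 22).
Substitute into ℓ₃: (-7)(8) + (-8)(22) = -232.
But ℓ₃ requires -230 ≠ -232, so the three lines have no common point.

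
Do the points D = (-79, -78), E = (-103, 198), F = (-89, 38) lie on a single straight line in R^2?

DE = (-24, 276), DF = (-10, 116).
det[DE; DF] = (-24)(116) − (276)(-10) = -24.
The determinant is nonzero, so they are not collinear.

No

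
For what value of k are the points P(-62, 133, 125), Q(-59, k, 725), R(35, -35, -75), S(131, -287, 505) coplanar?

61

Normal to plane PRS: n = (-147840, -75460, -8316); plane equation n·X = -1909600.
Requiring n·Q = -1909600: (-75460)k + (2693460) = -1909600.
So k = 61.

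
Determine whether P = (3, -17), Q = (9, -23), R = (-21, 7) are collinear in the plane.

PQ = (6, -6), PR = (-24, 24).
Twice the signed area of △PQR is (6)(24) − (-6)(-24) = 0.
The triangle is degenerate (zero area), so the points are collinear.

Yes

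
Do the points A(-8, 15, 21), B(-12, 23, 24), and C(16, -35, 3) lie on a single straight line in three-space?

AB = (-4, 8, 3), AC = (24, -50, -18).
Comparing components 2 and 3: (8)(-18) − (3)(-50) = 6 ≠ 0, so AB and AC are not parallel and the points are not collinear.

No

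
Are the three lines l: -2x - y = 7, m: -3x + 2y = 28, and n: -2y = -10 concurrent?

Yes

Intersecting l and m: solving the 2×2 system gives (x, y) = (-6, 5).
Substitute into n: (0)(-6) + (-2)(5) = -10.
This equals -10, so (-6, 5) lies on all three lines and they are concurrent.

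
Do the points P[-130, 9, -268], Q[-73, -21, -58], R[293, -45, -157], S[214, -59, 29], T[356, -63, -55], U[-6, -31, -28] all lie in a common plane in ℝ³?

The plane through P, Q, R has normal n = PQ × PR = (8010, 82503, 9612) and equation n·X = -2874789.
Checking the remaining points: n·S = -2874789, n·T = -2874789, n·U = -2874789.
All equal -2874789, so all 6 points lie in one plane.

Yes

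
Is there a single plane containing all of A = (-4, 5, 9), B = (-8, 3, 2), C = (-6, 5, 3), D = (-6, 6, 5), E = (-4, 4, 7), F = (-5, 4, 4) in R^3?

The plane through A, B, C has normal n = AB × AC = (12, -10, -4) and equation n·P = -134.
Checking the remaining points: n·D = -152, n·E = -116, n·F = -116.
Since n·D = -152 ≠ -134, D is off the plane and the points are not all coplanar.

No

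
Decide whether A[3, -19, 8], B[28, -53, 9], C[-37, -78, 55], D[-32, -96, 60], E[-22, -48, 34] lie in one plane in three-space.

Yes

The plane through A, B, C has normal n = AB × AC = (-1539, -1215, -2835) and equation n·P = -4212.
Checking the remaining points: n·D = -4212, n·E = -4212.
All equal -4212, so all 5 points lie in one plane.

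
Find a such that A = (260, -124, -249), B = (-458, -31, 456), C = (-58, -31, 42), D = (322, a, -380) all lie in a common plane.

39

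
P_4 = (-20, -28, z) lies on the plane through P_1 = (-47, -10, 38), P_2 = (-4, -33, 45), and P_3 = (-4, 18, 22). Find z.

44

The plane through P_1, P_2, P_3 has equation 172x + 989y + 2193z = 65360.
Substituting P_4: (2193)z + (-31132) = 65360, so z = 44.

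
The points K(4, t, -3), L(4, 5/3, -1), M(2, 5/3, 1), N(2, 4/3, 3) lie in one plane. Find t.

2

Coplanarity ⇔ det[KL; KM; KN] = 0.
Expanding, this is linear in t: (-4)t + (8) = 0.
So t = 2.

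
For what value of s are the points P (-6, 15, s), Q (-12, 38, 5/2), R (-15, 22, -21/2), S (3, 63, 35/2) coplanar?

The points are coplanar iff PQ · (PR × PS) = 0.
Expanding, this is linear in s: (-165)s + (-7095/2) = 0.
So s = -43/2.

-43/2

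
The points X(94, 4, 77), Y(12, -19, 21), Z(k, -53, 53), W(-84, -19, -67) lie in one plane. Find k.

16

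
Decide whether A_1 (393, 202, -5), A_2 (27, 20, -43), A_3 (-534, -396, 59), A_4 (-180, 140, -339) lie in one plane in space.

A normal to the plane through A_1, A_2, A_3 is n = A_1A_2 × A_1A_3 = (-34372, 58650, 50154).
The plane has equation n·P = -1911666. For A_4: n·A_4 = -2604246.
-2604246 ≠ -1911666, so A_4 is off the plane.

No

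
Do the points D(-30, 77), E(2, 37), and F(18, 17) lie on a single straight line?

DE = (32, -40), DF = (48, -60).
det[DE; DF] = (32)(-60) − (-40)(48) = 0.
The determinant is zero, so the points are collinear.

Yes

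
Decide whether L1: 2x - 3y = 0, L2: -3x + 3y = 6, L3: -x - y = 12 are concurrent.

No

Intersecting L1 and L2: solving the 2×2 system gives (x, y) = (-6, -4).
Substitute into L3: (-1)(-6) + (-1)(-4) = 10.
But L3 requires 12 ≠ 10, so the three lines have no common point.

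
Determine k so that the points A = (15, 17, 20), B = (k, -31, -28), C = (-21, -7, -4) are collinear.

Direction AC = (-36, -24, -24). From the y-coordinate of B, the parameter along the line is τ = (-31 − 17)/(-24) = 2.
Then k = 15 + 2·(-36) = -57.

-57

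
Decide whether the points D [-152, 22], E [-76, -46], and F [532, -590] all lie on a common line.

DE = (76, -68), DF = (684, -612).
det[DE; DF] = (76)(-612) − (-68)(684) = 0.
The determinant is zero, so the points are collinear.

Yes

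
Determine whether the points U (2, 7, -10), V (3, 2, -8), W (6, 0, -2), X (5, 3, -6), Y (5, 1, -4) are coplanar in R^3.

No

The plane through U, V, W has normal n = UV × UW = (-26, 0, 13) and equation n·P = -182.
Checking the remaining points: n·X = -208, n·Y = -182.
Since n·X = -208 ≠ -182, X is off the plane and the points are not all coplanar.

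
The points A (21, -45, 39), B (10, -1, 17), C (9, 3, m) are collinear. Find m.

15

Collinearity requires AB × AC = 0; each component is linear in m.
The x-component gives (44)m + (-660) = 0, so m = 15.
The remaining components then also vanish.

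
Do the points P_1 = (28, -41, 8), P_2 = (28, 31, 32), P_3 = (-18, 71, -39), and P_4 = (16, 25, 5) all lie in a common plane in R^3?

The four points are coplanar iff the 3×3 determinant with rows P_1P_2, P_1P_3, P_1P_4 is zero.
Rows: (0, 72, 24), (-46, 112, -47), (-12, 66, -3).
Expanding along the first row: (0)(2766) − (72)(-426) + (24)(-1692) = -9936.
Nonzero ⇒ not coplanar.

No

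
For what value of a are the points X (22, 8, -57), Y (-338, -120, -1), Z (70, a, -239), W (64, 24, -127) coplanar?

28

Coplanarity ⇔ det[XY; XZ; XW] = 0.
Expanding, this is linear in a: (22848)a + (-639744) = 0.
So a = 28.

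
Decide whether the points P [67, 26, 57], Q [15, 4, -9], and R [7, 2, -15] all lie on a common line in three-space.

PQ = (-52, -22, -66), PR = (-60, -24, -72).
PQ × PR = (0, 216, -72).
The cross product is nonzero, so the points do not lie on one line.

No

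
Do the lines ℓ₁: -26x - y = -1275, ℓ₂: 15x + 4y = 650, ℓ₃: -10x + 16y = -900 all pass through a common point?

Yes

Intersecting ℓ₁ and ℓ₂: solving the 2×2 system gives (x, y) = (50, -25).
Substitute into ℓ₃: (-10)(50) + (16)(-25) = -900.
This equals -900, so (50, -25) lies on all three lines and they are concurrent.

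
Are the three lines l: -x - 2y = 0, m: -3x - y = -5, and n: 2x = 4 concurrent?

Intersecting l and m: solving the 2×2 system gives (x, y) = (2, -1).
Substitute into n: (2)(2) + (0)(-1) = 4.
This equals 4, so (2, -1) lies on all three lines and they are concurrent.

Yes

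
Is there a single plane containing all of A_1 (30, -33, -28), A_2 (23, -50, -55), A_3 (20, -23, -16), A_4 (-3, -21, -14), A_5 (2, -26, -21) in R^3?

The plane through A_1, A_2, A_3 has normal n = A_1A_2 × A_1A_3 = (66, 354, -240) and equation n·P = -2982.
Checking the remaining points: n·A_4 = -4272, n·A_5 = -4032.
Since n·A_4 = -4272 ≠ -2982, A_4 is off the plane and the points are not all coplanar.

No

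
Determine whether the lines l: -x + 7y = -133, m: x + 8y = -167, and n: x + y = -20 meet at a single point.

Lines aᵢx + bᵢy = cᵢ with pairwise distinct directions are concurrent exactly when det[aᵢ bᵢ cᵢ] = 0.
Here the determinant is -105.
Nonzero, so no common point exists.

No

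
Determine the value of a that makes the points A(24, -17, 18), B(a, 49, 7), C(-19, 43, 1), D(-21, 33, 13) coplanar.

Coplanarity ⇔ det[AB; AC; AD] = 0.
Expanding, this is linear in a: (550)a + (17050) = 0.
So a = -31.

-31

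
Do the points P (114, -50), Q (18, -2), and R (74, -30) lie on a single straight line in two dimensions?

PQ = (-96, 48), PR = (-40, 20).
Checking proportionality: PR = 5/12·PQ, so the vectors are parallel and the points are collinear.

Yes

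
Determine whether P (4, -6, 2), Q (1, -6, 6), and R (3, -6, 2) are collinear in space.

No

PQ = (-3, 0, 4), PR = (-1, 0, 0).
PQ × PR = (0, -4, 0).
The cross product is nonzero, so the points do not lie on one line.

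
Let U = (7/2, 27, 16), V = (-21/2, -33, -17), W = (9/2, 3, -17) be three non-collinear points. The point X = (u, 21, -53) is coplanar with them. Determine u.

24

Coplanarity requires UV · (UW × UX) = 0.
UV = (-14, -60, -33), UW = (1, -24, -33); the triple product is linear in u with coefficient 1188 and constant term -28512.
Setting it to zero: u = 24.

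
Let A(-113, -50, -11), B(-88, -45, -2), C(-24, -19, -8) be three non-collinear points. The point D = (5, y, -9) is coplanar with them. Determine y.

The plane through A, B, C has equation −264x + 726y + 330z = -10098.
Substituting D: (726)y + (-4290) = -10098, so y = -8.

-8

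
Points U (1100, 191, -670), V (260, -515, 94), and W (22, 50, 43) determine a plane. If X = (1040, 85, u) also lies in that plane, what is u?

Coplanarity requires UV · (UW × UX) = 0.
UV = (-840, -706, 764), UW = (-1078, -141, 713); the triple product is linear in u with coefficient -642628 and constant term -383006288.
Setting it to zero: u = -596.

-596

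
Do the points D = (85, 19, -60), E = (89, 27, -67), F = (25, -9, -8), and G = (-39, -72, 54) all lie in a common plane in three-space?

No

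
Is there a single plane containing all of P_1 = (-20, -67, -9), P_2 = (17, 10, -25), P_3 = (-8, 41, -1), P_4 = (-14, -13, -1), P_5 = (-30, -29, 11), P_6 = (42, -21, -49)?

The plane through P_1, P_2, P_3 has normal n = P_1P_2 × P_1P_3 = (2344, -488, 3072) and equation n·P = -41832.
Checking the remaining points: n·P_4 = -29544, n·P_5 = -22376, n·P_6 = -41832.
Since n·P_4 = -29544 ≠ -41832, P_4 is off the plane and the points are not all coplanar.

No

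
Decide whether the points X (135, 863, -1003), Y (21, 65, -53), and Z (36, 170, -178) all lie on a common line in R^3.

Yes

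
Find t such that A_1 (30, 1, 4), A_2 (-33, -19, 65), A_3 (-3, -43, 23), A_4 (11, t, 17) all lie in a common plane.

-19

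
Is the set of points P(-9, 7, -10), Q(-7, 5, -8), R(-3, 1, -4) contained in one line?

PQ = (2, -2, 2), PR = (6, -6, 6).
Each component of PR is 3 times the corresponding component of PQ, so PR = 3·PQ and the points are collinear.

Yes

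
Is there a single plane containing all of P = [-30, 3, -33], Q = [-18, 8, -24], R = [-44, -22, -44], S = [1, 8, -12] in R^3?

No

The four points are coplanar iff the 3×3 determinant with rows PQ, PR, PS is zero.
Rows: (12, 5, 9), (-14, -25, -11), (31, 5, 21).
Expanding along the first row: (12)(-470) − (5)(47) + (9)(705) = 470.
Nonzero ⇒ not coplanar.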